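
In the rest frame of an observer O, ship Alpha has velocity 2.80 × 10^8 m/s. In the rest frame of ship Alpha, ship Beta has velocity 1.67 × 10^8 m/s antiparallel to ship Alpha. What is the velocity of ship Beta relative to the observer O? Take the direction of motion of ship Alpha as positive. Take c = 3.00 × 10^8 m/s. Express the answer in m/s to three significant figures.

+2.35 × 10^8 m/s

In units of c (dividing by 3.00 × 10^8 m/s): v = 0.933, u' = -0.557.
u = (u' + v)/(1 + u'v/c²):
u = (-0.557 + 0.933) / (1 + (-0.557)·0.933) = 0.3767/0.4804 = 0.7840
Converting back: u = 0.7840 × 3.00 × 10^8 m/s.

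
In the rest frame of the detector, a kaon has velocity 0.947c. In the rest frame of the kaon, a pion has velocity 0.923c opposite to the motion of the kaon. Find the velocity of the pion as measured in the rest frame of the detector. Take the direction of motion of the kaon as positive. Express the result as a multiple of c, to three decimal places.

With v = 0.947 and u' = -0.923 (in units of c),
u = (u' + v)/(1 + u'v/c²):
u = (-0.923 + 0.947) / (1 + (-0.923)·0.947) = 0.0240/0.1259 = 0.1906
(Galilean addition would give +0.024c.)

+0.191c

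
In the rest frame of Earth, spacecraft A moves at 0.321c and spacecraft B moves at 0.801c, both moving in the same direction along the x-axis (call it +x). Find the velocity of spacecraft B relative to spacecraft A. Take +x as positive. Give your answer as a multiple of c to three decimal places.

+0.646c

β_A = 0.321, β_B = 0.801.
Transform to A's frame with the inverse velocity-addition law: u' = (u − v)/(1 − uv/c²), taking u = β_B and v = β_A.
u' = (0.801 − 0.321) / (1 − (0.321)(0.801)) = 0.4800/0.7429 = 0.6461.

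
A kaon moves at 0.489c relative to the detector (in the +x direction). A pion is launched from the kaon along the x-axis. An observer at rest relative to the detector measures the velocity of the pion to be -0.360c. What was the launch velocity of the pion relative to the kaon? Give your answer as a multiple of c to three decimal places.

-0.722c

Invert the composition law: u' = (u − v)/(1 − uv/c²).
u' = (-0.360 − 0.489) / (1 − (-0.360)(0.489)) = -0.8490/1.1760 = -0.7219.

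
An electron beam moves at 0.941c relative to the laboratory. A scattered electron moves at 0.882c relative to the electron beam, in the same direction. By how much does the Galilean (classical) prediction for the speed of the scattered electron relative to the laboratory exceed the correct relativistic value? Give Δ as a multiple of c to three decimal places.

Galilean: u_cl = 0.882 + 0.941 = 1.8230.
Relativistic: u_rel = (0.882 + 0.941) / (1 + 0.882·0.941) = 1.8230/1.8300 = 0.9962.
Δ = 1.8230 − 0.9962 = 0.8268.
(The classical prediction exceeds c; the relativistic result does not.)

Δ = 0.827c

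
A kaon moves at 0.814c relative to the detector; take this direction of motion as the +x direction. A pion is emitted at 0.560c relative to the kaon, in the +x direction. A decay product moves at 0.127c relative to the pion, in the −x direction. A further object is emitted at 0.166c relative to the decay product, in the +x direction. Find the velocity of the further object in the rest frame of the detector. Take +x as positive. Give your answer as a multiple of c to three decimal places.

Apply u = (u' + v)/(1 + u'v/c²) successively, working outward toward the detector.
Start: velocity of the kaon relative to the detector = 0.8140c.
Compose with the pion (u' = 0.560 in the kaon frame): u_1 = (0.560 + 0.814) / (1 + 0.560·0.814) = 1.3740/1.4558 = 0.9438.
Compose with the decay product (u' = -0.127 in the pion frame): u_2 = (-0.127 + 0.944) / (1 + (-0.127)·0.944) = 0.8168/0.8801 = 0.9280.
Compose with the further object (u' = 0.166 in the decay product frame): u_3 = (0.166 + 0.928) / (1 + 0.166·0.928) = 1.0940/1.1541 = 0.9480.

+0.948c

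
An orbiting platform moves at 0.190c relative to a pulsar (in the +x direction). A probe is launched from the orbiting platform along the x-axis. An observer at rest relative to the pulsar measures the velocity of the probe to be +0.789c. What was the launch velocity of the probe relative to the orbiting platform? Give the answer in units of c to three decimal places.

Invert the composition law: u' = (u − v)/(1 − uv/c²).
u' = (0.789 − 0.190) / (1 − (0.789)(0.190)) = 0.5990/0.8501 = 0.7046.

+0.705c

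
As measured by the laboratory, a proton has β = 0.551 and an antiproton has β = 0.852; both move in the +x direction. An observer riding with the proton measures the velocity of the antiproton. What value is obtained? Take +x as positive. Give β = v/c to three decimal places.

β_A = 0.551, β_B = 0.852.
Transform to A's frame with the inverse velocity-addition law: u' = (u − v)/(1 − uv/c²), taking u = β_B and v = β_A.
u' = (0.852 − 0.551) / (1 − (0.551)(0.852)) = 0.3010/0.5305 = 0.5673.

β = +0.567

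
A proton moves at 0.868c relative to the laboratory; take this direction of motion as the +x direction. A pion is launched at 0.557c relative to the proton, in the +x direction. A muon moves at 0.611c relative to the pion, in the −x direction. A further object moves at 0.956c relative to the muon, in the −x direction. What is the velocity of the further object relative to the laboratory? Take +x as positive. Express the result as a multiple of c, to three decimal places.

Apply u = (u' + v)/(1 + u'v/c²) successively, working outward toward the laboratory.
Start: velocity of the proton relative to the laboratory = 0.8680c.
Compose with the pion (u' = 0.557 in the proton frame): u_1 = (0.557 + 0.868) / (1 + 0.557·0.868) = 1.4250/1.4835 = 0.9606.
Compose with the muon (u' = -0.611 in the pion frame): u_2 = (-0.611 + 0.961) / (1 + (-0.611)·0.961) = 0.3496/0.4131 = 0.8463.
Compose with the further object (u' = -0.956 in the muon frame): u_3 = (-0.956 + 0.846) / (1 + (-0.956)·0.846) = -0.1097/0.1910 = -0.5746.

-0.575c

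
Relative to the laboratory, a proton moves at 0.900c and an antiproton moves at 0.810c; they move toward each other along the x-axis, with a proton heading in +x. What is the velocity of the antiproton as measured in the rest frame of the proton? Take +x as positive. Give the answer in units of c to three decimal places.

β_A = 0.900, β_B = -0.810.
Transform to A's frame with the inverse velocity-addition law: u' = (u − v)/(1 − uv/c²), taking u = β_B and v = β_A.
u' = (-0.810 − 0.900) / (1 − (0.900)(-0.810)) = -1.7100/1.7290 = -0.9890.

-0.989c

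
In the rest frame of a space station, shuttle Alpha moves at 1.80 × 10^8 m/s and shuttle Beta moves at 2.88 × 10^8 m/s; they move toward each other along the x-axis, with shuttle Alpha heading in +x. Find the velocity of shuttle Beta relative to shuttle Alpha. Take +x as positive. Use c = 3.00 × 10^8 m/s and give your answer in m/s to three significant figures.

-2.97 × 10^8 m/s

β_A = 0.600, β_B = -0.960 (dividing each by c = 3.00 × 10^8 m/s).
Transform to A's frame with the inverse velocity-addition law: u' = (u − v)/(1 − uv/c²), taking u = β_B and v = β_A.
u' = (-0.960 − 0.600) / (1 − (0.600)(-0.960)) = -1.5600/1.5760 = -0.9898.
u' = -0.9898 × 3.00 × 10^8 m/s.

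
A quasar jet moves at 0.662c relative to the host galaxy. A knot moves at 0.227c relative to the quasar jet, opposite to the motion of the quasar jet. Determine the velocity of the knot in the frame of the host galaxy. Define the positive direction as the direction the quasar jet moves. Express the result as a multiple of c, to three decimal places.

+0.512c

With v = 0.662 and u' = -0.227 (in units of c),
u = (u' + v)/(1 + u'v/c²):
u = (-0.227 + 0.662) / (1 + (-0.227)·0.662) = 0.4350/0.8497 = 0.5119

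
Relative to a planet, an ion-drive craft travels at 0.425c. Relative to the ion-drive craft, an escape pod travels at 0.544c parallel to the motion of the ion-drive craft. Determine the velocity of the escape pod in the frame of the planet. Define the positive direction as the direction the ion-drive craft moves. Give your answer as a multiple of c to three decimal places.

0.787c

With v = 0.425 and u' = 0.544 (in units of c),
u = (u' + v)/(1 + u'v/c²):
u = (0.544 + 0.425) / (1 + 0.544·0.425) = 0.9690/1.2312 = 0.7870
(Galilean addition would give +0.969c.)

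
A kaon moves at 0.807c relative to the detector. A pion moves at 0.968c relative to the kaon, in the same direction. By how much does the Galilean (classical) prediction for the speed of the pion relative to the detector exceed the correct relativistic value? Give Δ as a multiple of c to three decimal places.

Δ = 0.778c

Galilean: u_cl = 0.968 + 0.807 = 1.7750.
Relativistic: u_rel = (0.968 + 0.807) / (1 + 0.968·0.807) = 1.7750/1.7812 = 0.9965.
Δ = 1.7750 − 0.9965 = 0.7785.
(The classical prediction exceeds c; the relativistic result does not.)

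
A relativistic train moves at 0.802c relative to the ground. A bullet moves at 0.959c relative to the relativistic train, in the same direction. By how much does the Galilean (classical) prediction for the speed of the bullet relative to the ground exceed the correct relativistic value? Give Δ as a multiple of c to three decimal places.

Δ = 0.766c

Galilean: u_cl = 0.959 + 0.802 = 1.7610.
Relativistic: u_rel = (0.959 + 0.802) / (1 + 0.959·0.802) = 1.7610/1.7691 = 0.9954.
Δ = 1.7610 − 0.9954 = 0.7656.
(The classical prediction exceeds c; the relativistic result does not.)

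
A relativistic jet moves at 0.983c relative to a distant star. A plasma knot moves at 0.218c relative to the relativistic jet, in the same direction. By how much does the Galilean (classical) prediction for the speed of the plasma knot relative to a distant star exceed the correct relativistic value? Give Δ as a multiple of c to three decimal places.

Δ = 0.212c

Galilean: u_cl = 0.218 + 0.983 = 1.2010.
Relativistic: u_rel = (0.218 + 0.983) / (1 + 0.218·0.983) = 1.2010/1.2143 = 0.9891.
Δ = 1.2010 − 0.9891 = 0.2119.
(The classical prediction exceeds c; the relativistic result does not.)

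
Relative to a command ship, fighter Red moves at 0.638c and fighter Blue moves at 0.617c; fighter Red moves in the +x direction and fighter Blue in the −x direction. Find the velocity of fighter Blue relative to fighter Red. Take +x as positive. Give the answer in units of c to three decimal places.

-0.901c

β_A = 0.638, β_B = -0.617.
Transform to A's frame with the inverse velocity-addition law: u' = (u − v)/(1 − uv/c²), taking u = β_B and v = β_A.
u' = (-0.617 − 0.638) / (1 − (0.638)(-0.617)) = -1.2550/1.3936 = -0.9005.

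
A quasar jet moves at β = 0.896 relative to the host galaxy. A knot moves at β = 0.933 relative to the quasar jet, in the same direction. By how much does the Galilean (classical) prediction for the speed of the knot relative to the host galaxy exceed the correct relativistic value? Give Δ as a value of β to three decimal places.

Δ = 0.833

Galilean: u_cl = 0.933 + 0.896 = 1.8290.
Relativistic: u_rel = (0.933 + 0.896) / (1 + 0.933·0.896) = 1.8290/1.8360 = 0.9962.
Δ = 1.8290 − 0.9962 = 0.8328.
(The classical prediction exceeds c; the relativistic result does not.)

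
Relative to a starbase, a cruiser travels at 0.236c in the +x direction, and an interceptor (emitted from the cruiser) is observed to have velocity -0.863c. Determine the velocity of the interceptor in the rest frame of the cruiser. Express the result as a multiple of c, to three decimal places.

Invert the composition law: u' = (u − v)/(1 − uv/c²).
u' = (-0.863 − 0.236) / (1 − (-0.863)(0.236)) = -1.0990/1.2037 = -0.9130.

-0.913c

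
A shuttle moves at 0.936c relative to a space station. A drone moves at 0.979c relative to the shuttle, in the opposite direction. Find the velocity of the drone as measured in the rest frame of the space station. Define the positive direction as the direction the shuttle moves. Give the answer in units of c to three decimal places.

-0.514c

With v = 0.936 and u' = -0.979 (in units of c),
u = (u' + v)/(1 + u'v/c²):
u = (-0.979 + 0.936) / (1 + (-0.979)·0.936) = -0.0430/0.0837 = -0.5140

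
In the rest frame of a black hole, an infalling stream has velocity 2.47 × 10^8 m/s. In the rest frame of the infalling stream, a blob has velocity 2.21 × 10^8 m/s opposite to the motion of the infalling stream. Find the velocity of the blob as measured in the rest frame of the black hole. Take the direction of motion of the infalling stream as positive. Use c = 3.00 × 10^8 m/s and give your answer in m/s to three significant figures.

+6.61 × 10^7 m/s

In units of c (dividing by 3.00 × 10^8 m/s): v = 0.823, u' = -0.737.
u = (u' + v)/(1 + u'v/c²):
u = (-0.737 + 0.823) / (1 + (-0.737)·0.823) = 0.0867/0.3935 = 0.2203
(Galilean addition would give +0.087c.)
Converting back: u = 0.2203 × 3.00 × 10^8 m/s.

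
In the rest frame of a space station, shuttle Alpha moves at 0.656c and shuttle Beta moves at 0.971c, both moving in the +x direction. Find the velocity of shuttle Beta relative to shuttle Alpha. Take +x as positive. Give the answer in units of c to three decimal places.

+0.868c

β_A = 0.656, β_B = 0.971.
Transform to A's frame with the inverse velocity-addition law: u' = (u − v)/(1 − uv/c²), taking u = β_B and v = β_A.
u' = (0.971 − 0.656) / (1 − (0.656)(0.971)) = 0.3150/0.3630 = 0.8677.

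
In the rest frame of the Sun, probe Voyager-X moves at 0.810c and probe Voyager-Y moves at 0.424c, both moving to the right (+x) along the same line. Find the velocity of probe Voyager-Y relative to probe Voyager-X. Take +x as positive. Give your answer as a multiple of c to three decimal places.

β_A = 0.810, β_B = 0.424.
Transform to A's frame with the inverse velocity-addition law: u' = (u − v)/(1 − uv/c²), taking u = β_B and v = β_A.
u' = (0.424 − 0.810) / (1 − (0.810)(0.424)) = -0.3860/0.6566 = -0.5879.

-0.588c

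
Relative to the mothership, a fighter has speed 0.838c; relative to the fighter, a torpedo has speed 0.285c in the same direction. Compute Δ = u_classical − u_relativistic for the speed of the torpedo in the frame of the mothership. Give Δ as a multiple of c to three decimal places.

Galilean: u_cl = 0.285 + 0.838 = 1.1230.
Relativistic: u_rel = (0.285 + 0.838) / (1 + 0.285·0.838) = 1.1230/1.2388 = 0.9065.
Δ = 1.1230 − 0.9065 = 0.2165.
(The classical prediction exceeds c; the relativistic result does not.)

Δ = 0.216c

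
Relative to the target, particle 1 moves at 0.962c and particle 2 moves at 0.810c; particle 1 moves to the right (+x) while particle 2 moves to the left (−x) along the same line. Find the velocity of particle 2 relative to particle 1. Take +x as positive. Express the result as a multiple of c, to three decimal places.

-0.996c

β_A = 0.962, β_B = -0.810.
Transform to A's frame with the inverse velocity-addition law: u' = (u − v)/(1 − uv/c²), taking u = β_B and v = β_A.
u' = (-0.810 − 0.962) / (1 − (0.962)(-0.810)) = -1.7720/1.7792 = -0.9959.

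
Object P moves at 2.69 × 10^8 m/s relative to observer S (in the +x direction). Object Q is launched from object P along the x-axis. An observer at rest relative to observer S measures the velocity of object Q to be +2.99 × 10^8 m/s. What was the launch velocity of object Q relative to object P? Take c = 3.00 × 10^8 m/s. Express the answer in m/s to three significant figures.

+2.82 × 10^8 m/s

v = 0.897c, u = 0.997c.
Invert the composition law: u' = (u − v)/(1 − uv/c²).
u' = (0.997 − 0.897) / (1 − (0.997)(0.897)) = 0.1000/0.1063 = 0.9405.
u' = 0.9405 × 3.00 × 10^8 m/s.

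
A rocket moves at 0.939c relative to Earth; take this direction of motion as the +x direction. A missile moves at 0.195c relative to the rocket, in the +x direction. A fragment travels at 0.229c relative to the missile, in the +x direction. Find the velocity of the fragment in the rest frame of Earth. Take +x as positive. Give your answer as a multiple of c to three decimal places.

0.974c

Apply u = (u' + v)/(1 + u'v/c²) successively, working outward toward Earth.
Start: velocity of the rocket relative to Earth = 0.9390c.
Compose with the missile (u' = 0.195 in the rocket frame): u_1 = (0.195 + 0.939) / (1 + 0.195·0.939) = 1.1340/1.1831 = 0.9585.
Compose with the fragment (u' = 0.229 in the missile frame): u_2 = (0.229 + 0.958) / (1 + 0.229·0.958) = 1.1875/1.2195 = 0.9738.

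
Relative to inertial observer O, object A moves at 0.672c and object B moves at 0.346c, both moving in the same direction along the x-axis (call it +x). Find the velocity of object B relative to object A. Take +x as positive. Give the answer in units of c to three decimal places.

-0.425c

β_A = 0.672, β_B = 0.346.
Transform to A's frame with the inverse velocity-addition law: u' = (u − v)/(1 − uv/c²), taking u = β_B and v = β_A.
u' = (0.346 − 0.672) / (1 − (0.672)(0.346)) = -0.3260/0.7675 = -0.4248.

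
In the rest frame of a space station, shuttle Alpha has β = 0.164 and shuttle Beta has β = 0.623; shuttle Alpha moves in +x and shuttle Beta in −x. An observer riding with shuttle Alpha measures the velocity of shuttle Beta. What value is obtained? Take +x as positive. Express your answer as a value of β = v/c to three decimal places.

β_A = 0.164, β_B = -0.623.
Transform to A's frame with the inverse velocity-addition law: u' = (u − v)/(1 − uv/c²), taking u = β_B and v = β_A.
u' = (-0.623 − 0.164) / (1 − (0.164)(-0.623)) = -0.7870/1.1022 = -0.7140.

β = -0.714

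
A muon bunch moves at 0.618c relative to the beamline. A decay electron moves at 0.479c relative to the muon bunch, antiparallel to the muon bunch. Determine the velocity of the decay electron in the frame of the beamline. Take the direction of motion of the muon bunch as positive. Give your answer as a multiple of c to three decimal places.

With v = 0.618 and u' = -0.479 (in units of c),
u = (u' + v)/(1 + u'v/c²):
u = (-0.479 + 0.618) / (1 + (-0.479)·0.618) = 0.1390/0.7040 = 0.1974
(Galilean addition would give +0.139c.)

+0.197c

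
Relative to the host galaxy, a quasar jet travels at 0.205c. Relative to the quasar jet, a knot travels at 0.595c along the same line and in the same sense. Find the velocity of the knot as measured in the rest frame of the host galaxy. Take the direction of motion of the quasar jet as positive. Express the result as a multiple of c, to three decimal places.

0.713c

With v = 0.205 and u' = 0.595 (in units of c),
u = (u' + v)/(1 + u'v/c²):
u = (0.595 + 0.205) / (1 + 0.595·0.205) = 0.8000/1.1220 = 0.7130
(Galilean addition would give +0.800c.)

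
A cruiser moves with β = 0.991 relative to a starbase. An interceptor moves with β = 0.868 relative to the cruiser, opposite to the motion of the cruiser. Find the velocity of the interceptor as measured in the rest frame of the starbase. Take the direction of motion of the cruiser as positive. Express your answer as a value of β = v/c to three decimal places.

β = +0.880

With v = 0.991 and u' = -0.868 (in units of c),
u = (u' + v)/(1 + u'v/c²):
u = (-0.868 + 0.991) / (1 + (-0.868)·0.991) = 0.1230/0.1398 = 0.8798
(Galilean addition would give +0.123c.)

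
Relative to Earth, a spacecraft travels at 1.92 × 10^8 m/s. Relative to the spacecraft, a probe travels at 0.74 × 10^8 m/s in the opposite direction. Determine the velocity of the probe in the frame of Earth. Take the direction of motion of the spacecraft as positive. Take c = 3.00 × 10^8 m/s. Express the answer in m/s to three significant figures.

+1.40 × 10^8 m/s

In units of c (dividing by 3.00 × 10^8 m/s): v = 0.640, u' = -0.247.
u = (u' + v)/(1 + u'v/c²):
u = (-0.247 + 0.640) / (1 + (-0.247)·0.640) = 0.3933/0.8421 = 0.4671
Converting back: u = 0.4671 × 3.00 × 10^8 m/s.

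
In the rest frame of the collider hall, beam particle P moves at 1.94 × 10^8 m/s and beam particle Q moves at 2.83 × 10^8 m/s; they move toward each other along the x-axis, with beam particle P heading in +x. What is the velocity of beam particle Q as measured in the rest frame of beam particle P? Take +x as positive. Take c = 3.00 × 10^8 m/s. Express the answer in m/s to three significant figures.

-2.96 × 10^8 m/s

β_A = 0.647, β_B = -0.943 (dividing each by c = 3.00 × 10^8 m/s).
Transform to A's frame with the inverse velocity-addition law: u' = (u − v)/(1 − uv/c²), taking u = β_B and v = β_A.
u' = (-0.943 − 0.647) / (1 − (0.647)(-0.943)) = -1.5900/1.6100 = -0.9876.
u' = -0.9876 × 3.00 × 10^8 m/s.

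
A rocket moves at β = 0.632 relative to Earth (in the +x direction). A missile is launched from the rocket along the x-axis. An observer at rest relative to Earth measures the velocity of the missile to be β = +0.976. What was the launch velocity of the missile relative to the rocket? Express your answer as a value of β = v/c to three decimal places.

β = +0.898

Invert the composition law: u' = (u − v)/(1 − uv/c²).
u' = (0.976 − 0.632) / (1 − (0.976)(0.632)) = 0.3440/0.3832 = 0.8978.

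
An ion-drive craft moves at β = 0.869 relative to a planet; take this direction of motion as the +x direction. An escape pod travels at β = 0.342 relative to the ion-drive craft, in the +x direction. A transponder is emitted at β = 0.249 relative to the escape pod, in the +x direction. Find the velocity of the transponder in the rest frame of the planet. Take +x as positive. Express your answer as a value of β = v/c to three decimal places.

β = 0.960

Apply u = (u' + v)/(1 + u'v/c²) successively, working outward toward the planet.
Start: velocity of the ion-drive craft relative to the planet = 0.8690c.
Compose with the escape pod (u' = 0.342 in the ion-drive craft frame): u_1 = (0.342 + 0.869) / (1 + 0.342·0.869) = 1.2110/1.2972 = 0.9336.
Compose with the transponder (u' = 0.249 in the escape pod frame): u_2 = (0.249 + 0.934) / (1 + 0.249·0.934) = 1.1826/1.2325 = 0.9595.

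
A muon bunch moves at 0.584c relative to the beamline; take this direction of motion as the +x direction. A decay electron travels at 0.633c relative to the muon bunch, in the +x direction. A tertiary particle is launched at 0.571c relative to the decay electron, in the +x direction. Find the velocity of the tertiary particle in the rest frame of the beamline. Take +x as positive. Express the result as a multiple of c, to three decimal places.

0.968c

Apply u = (u' + v)/(1 + u'v/c²) successively, working outward toward the beamline.
Start: velocity of the muon bunch relative to the beamline = 0.5840c.
Compose with the decay electron (u' = 0.633 in the muon bunch frame): u_1 = (0.633 + 0.584) / (1 + 0.633·0.584) = 1.2170/1.3697 = 0.8885.
Compose with the tertiary particle (u' = 0.571 in the decay electron frame): u_2 = (0.571 + 0.889) / (1 + 0.571·0.889) = 1.4595/1.5074 = 0.9683.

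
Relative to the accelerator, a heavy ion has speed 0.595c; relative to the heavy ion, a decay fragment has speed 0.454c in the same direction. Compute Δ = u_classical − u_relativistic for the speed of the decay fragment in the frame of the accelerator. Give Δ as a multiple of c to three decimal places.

Galilean: u_cl = 0.454 + 0.595 = 1.0490.
Relativistic: u_rel = (0.454 + 0.595) / (1 + 0.454·0.595) = 1.0490/1.2701 = 0.8259.
Δ = 1.0490 − 0.8259 = 0.2231.
(The classical prediction exceeds c; the relativistic result does not.)

Δ = 0.223c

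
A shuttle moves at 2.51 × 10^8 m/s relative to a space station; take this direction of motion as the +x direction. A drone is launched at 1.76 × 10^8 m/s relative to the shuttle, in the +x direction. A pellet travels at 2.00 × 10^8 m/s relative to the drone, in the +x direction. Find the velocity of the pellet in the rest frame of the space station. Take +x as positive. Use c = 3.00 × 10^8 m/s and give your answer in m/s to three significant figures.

Apply u = (u' + v)/(1 + u'v/c²) successively, working outward toward the space station.
(Dividing each given speed by c = 3.00 × 10^8 m/s to work in units of c.)
Start: velocity of the shuttle relative to the space station = 0.8367c.
Compose with the drone (u' = 0.587 in the shuttle frame): u_1 = (0.587 + 0.837) / (1 + 0.587·0.837) = 1.4233/1.4908 = 0.9547.
Compose with the pellet (u' = 0.667 in the drone frame): u_2 = (0.667 + 0.955) / (1 + 0.667·0.955) = 1.6214/1.6365 = 0.9908.
So u = 0.9908 × 3.00 × 10^8 m/s.

2.97 × 10^8 m/s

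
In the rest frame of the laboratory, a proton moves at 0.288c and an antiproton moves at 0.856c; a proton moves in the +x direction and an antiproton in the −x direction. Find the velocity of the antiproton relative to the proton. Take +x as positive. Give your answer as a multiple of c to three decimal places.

-0.918c

β_A = 0.288, β_B = -0.856.
Transform to A's frame with the inverse velocity-addition law: u' = (u − v)/(1 − uv/c²), taking u = β_B and v = β_A.
u' = (-0.856 − 0.288) / (1 − (0.288)(-0.856)) = -1.1440/1.2465 = -0.9177.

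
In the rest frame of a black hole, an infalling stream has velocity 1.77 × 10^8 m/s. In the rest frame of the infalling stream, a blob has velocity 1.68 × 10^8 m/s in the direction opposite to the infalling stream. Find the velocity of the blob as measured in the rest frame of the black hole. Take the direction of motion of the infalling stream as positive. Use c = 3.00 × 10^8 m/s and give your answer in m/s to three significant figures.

In units of c (dividing by 3.00 × 10^8 m/s): v = 0.590, u' = -0.560.
u = (u' + v)/(1 + u'v/c²):
u = (-0.560 + 0.590) / (1 + (-0.560)·0.590) = 0.0300/0.6696 = 0.0448
Converting back: u = 0.0448 × 3.00 × 10^8 m/s.

+1.34 × 10^7 m/s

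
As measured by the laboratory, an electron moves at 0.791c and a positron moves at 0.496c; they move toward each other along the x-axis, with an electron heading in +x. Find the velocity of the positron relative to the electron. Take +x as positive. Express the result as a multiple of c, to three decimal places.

β_A = 0.791, β_B = -0.496.
Transform to A's frame with the inverse velocity-addition law: u' = (u − v)/(1 − uv/c²), taking u = β_B and v = β_A.
u' = (-0.496 − 0.791) / (1 − (0.791)(-0.496)) = -1.2870/1.3923 = -0.9243.

-0.924c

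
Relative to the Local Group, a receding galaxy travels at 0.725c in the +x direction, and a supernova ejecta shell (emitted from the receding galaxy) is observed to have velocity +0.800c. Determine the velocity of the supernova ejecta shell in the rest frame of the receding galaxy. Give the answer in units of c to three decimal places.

+0.179c

Invert the composition law: u' = (u − v)/(1 − uv/c²).
u' = (0.800 − 0.725) / (1 − (0.800)(0.725)) = 0.0750/0.4200 = 0.1786.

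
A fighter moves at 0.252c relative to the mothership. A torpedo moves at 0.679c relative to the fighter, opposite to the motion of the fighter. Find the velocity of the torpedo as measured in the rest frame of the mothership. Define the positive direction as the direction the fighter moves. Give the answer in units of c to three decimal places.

-0.515c

With v = 0.252 and u' = -0.679 (in units of c),
u = (u' + v)/(1 + u'v/c²):
u = (-0.679 + 0.252) / (1 + (-0.679)·0.252) = -0.4270/0.8289 = -0.5151
(Galilean addition would give -0.427c.)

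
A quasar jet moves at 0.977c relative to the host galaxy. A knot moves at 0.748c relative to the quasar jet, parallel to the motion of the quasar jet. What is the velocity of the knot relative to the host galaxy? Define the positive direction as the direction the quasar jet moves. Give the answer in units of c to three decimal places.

With v = 0.977 and u' = 0.748 (in units of c),
u = (u' + v)/(1 + u'v/c²):
u = (0.748 + 0.977) / (1 + 0.748·0.977) = 1.7250/1.7308 = 0.9967
(Galilean addition would give +1.725c, exceeding c.)

0.997c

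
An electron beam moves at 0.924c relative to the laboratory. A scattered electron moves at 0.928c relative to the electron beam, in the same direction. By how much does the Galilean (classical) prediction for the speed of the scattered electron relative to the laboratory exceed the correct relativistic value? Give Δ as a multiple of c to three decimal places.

Galilean: u_cl = 0.928 + 0.924 = 1.8520.
Relativistic: u_rel = (0.928 + 0.924) / (1 + 0.928·0.924) = 1.8520/1.8575 = 0.9971.
Δ = 1.8520 − 0.9971 = 0.8549.
(The classical prediction exceeds c; the relativistic result does not.)

Δ = 0.855c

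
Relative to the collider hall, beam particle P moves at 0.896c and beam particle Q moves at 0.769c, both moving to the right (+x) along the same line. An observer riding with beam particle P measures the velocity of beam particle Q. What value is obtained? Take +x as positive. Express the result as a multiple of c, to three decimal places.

-0.408c

β_A = 0.896, β_B = 0.769.
Transform to A's frame with the inverse velocity-addition law: u' = (u − v)/(1 − uv/c²), taking u = β_B and v = β_A.
u' = (0.769 − 0.896) / (1 − (0.896)(0.769)) = -0.1270/0.3110 = -0.4084.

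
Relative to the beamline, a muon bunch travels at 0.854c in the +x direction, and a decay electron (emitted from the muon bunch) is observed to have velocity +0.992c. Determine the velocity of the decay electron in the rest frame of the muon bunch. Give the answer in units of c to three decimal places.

Invert the composition law: u' = (u − v)/(1 − uv/c²).
u' = (0.992 − 0.854) / (1 − (0.992)(0.854)) = 0.1380/0.1528 = 0.9030.

+0.903c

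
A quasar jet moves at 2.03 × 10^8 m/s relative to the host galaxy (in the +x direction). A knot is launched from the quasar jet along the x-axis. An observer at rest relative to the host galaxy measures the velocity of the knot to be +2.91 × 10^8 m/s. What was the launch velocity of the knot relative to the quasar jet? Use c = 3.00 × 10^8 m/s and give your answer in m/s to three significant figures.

v = 0.677c, u = 0.970c.
Invert the composition law: u' = (u − v)/(1 − uv/c²).
u' = (0.970 − 0.677) / (1 − (0.970)(0.677)) = 0.2933/0.3436 = 0.8536.
u' = 0.8536 × 3.00 × 10^8 m/s.

+2.56 × 10^8 m/s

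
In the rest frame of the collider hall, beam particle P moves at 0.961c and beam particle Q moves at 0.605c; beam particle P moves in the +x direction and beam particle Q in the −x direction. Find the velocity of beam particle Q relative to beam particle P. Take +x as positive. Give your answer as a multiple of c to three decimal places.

β_A = 0.961, β_B = -0.605.
Transform to A's frame with the inverse velocity-addition law: u' = (u − v)/(1 − uv/c²), taking u = β_B and v = β_A.
u' = (-0.605 − 0.961) / (1 − (0.961)(-0.605)) = -1.5660/1.5814 = -0.9903.

-0.990c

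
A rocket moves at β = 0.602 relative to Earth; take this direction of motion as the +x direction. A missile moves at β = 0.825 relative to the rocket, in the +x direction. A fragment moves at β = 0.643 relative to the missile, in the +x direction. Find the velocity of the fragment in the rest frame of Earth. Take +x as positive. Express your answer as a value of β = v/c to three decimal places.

Apply u = (u' + v)/(1 + u'v/c²) successively, working outward toward Earth.
Start: velocity of the rocket relative to Earth = 0.6020c.
Compose with the missile (u' = 0.825 in the rocket frame): u_1 = (0.825 + 0.602) / (1 + 0.825·0.602) = 1.4270/1.4967 = 0.9535.
Compose with the fragment (u' = 0.643 in the missile frame): u_2 = (0.643 + 0.953) / (1 + 0.643·0.953) = 1.5965/1.6131 = 0.9897.

β = 0.990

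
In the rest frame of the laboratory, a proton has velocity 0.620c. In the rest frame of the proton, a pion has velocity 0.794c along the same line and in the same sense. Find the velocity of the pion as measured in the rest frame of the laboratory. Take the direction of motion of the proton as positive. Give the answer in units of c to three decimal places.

With v = 0.620 and u' = 0.794 (in units of c),
u = (u' + v)/(1 + u'v/c²):
u = (0.794 + 0.620) / (1 + 0.794·0.620) = 1.4140/1.4923 = 0.9475

0.948c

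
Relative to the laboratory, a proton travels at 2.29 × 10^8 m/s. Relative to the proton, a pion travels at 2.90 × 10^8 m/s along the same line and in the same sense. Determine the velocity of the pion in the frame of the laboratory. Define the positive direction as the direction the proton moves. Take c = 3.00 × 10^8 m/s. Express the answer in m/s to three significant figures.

In units of c (dividing by 3.00 × 10^8 m/s): v = 0.763, u' = 0.967.
u = (u' + v)/(1 + u'v/c²):
u = (0.967 + 0.763) / (1 + 0.967·0.763) = 1.7300/1.7379 = 0.9955
(Galilean addition would give +1.730c, exceeding c.)
Converting back: u = 0.9955 × 3.00 × 10^8 m/s.

2.99 × 10^8 m/s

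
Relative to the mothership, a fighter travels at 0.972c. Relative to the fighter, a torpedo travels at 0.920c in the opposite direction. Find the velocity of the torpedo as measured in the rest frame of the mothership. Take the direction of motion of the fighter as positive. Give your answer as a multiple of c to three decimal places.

With v = 0.972 and u' = -0.920 (in units of c),
u = (u' + v)/(1 + u'v/c²):
u = (-0.920 + 0.972) / (1 + (-0.920)·0.972) = 0.0520/0.1058 = 0.4917
(Galilean addition would give +0.052c.)

+0.492c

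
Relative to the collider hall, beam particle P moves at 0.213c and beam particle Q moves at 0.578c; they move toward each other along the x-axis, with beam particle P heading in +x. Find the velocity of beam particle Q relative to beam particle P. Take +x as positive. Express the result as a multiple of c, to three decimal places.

-0.704c

β_A = 0.213, β_B = -0.578.
Transform to A's frame with the inverse velocity-addition law: u' = (u − v)/(1 − uv/c²), taking u = β_B and v = β_A.
u' = (-0.578 − 0.213) / (1 − (0.213)(-0.578)) = -0.7910/1.1231 = -0.7043.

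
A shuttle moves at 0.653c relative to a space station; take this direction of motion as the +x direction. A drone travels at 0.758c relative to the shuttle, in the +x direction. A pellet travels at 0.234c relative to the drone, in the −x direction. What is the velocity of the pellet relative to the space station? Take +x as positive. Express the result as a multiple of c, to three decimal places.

+0.911c

Apply u = (u' + v)/(1 + u'v/c²) successively, working outward toward the space station.
Start: velocity of the shuttle relative to the space station = 0.6530c.
Compose with the drone (u' = 0.758 in the shuttle frame): u_1 = (0.758 + 0.653) / (1 + 0.758·0.653) = 1.4110/1.4950 = 0.9438.
Compose with the pellet (u' = -0.234 in the drone frame): u_2 = (-0.234 + 0.944) / (1 + (-0.234)·0.944) = 0.7098/0.7791 = 0.9110.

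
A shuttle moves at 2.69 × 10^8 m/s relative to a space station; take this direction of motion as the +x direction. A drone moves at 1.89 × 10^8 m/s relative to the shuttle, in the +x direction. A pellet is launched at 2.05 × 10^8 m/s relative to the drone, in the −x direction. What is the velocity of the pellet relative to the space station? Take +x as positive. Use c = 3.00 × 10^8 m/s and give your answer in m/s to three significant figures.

Apply u = (u' + v)/(1 + u'v/c²) successively, working outward toward the space station.
(Dividing each given speed by c = 3.00 × 10^8 m/s to work in units of c.)
Start: velocity of the shuttle relative to the space station = 0.8967c.
Compose with the drone (u' = 0.630 in the shuttle frame): u_1 = (0.630 + 0.897) / (1 + 0.630·0.897) = 1.5267/1.5649 = 0.9756.
Compose with the pellet (u' = -0.683 in the drone frame): u_2 = (-0.683 + 0.976) / (1 + (-0.683)·0.976) = 0.2922/0.3334 = 0.8766.
So u = 0.8766 × 3.00 × 10^8 m/s.

+2.63 × 10^8 m/s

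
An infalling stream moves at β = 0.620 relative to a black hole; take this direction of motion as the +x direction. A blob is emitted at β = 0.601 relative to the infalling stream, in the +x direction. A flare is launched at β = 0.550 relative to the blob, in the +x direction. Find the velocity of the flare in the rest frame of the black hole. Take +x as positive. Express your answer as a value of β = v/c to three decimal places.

Apply u = (u' + v)/(1 + u'v/c²) successively, working outward toward the black hole.
Start: velocity of the infalling stream relative to the black hole = 0.6200c.
Compose with the blob (u' = 0.601 in the infalling stream frame): u_1 = (0.601 + 0.620) / (1 + 0.601·0.620) = 1.2210/1.3726 = 0.8895.
Compose with the flare (u' = 0.550 in the blob frame): u_2 = (0.550 + 0.890) / (1 + 0.550·0.890) = 1.4395/1.4892 = 0.9666.

β = 0.967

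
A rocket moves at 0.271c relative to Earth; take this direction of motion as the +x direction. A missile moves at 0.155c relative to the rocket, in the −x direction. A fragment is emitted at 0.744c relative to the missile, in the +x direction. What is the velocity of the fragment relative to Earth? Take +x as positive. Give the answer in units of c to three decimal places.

Apply u = (u' + v)/(1 + u'v/c²) successively, working outward toward Earth.
Start: velocity of the rocket relative to Earth = 0.2710c.
Compose with the missile (u' = -0.155 in the rocket frame): u_1 = (-0.155 + 0.271) / (1 + (-0.155)·0.271) = 0.1160/0.9580 = 0.1211.
Compose with the fragment (u' = 0.744 in the missile frame): u_2 = (0.744 + 0.121) / (1 + 0.744·0.121) = 0.8651/1.0901 = 0.7936.

+0.794c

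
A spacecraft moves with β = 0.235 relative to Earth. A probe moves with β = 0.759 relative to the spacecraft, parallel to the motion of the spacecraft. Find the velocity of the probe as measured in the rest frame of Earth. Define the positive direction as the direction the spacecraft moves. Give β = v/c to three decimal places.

With v = 0.235 and u' = 0.759 (in units of c),
u = (u' + v)/(1 + u'v/c²):
u = (0.759 + 0.235) / (1 + 0.759·0.235) = 0.9940/1.1784 = 0.8435
(Galilean addition would give +0.994c.)

β = 0.844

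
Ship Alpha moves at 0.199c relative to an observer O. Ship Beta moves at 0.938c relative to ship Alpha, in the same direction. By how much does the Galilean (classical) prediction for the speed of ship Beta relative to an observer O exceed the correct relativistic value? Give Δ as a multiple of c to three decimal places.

Δ = 0.179c

Galilean: u_cl = 0.938 + 0.199 = 1.1370.
Relativistic: u_rel = (0.938 + 0.199) / (1 + 0.938·0.199) = 1.1370/1.1867 = 0.9581.
Δ = 1.1370 − 0.9581 = 0.1789.
(The classical prediction exceeds c; the relativistic result does not.)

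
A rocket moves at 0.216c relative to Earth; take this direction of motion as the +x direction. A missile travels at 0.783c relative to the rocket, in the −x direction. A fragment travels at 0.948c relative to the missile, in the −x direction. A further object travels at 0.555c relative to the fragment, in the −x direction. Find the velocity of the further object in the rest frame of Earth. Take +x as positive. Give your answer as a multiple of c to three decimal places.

Apply u = (u' + v)/(1 + u'v/c²) successively, working outward toward Earth.
Start: velocity of the rocket relative to Earth = 0.2160c.
Compose with the missile (u' = -0.783 in the rocket frame): u_1 = (-0.783 + 0.216) / (1 + (-0.783)·0.216) = -0.5670/0.8309 = -0.6824.
Compose with the fragment (u' = -0.948 in the missile frame): u_2 = (-0.948 + (-0.682)) / (1 + (-0.948)·(-0.682)) = -1.6304/1.6469 = -0.9900.
Compose with the further object (u' = -0.555 in the fragment frame): u_3 = (-0.555 + (-0.990)) / (1 + (-0.555)·(-0.990)) = -1.5450/1.5494 = -0.9971.

-0.997c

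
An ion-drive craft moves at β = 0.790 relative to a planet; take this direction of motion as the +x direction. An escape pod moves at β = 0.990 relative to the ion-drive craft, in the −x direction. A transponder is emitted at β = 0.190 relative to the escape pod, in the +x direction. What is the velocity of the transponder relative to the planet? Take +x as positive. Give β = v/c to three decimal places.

β = -0.882

Apply u = (u' + v)/(1 + u'v/c²) successively, working outward toward the planet.
Start: velocity of the ion-drive craft relative to the planet = 0.7900c.
Compose with the escape pod (u' = -0.990 in the ion-drive craft frame): u_1 = (-0.990 + 0.790) / (1 + (-0.990)·0.790) = -0.2000/0.2179 = -0.9179.
Compose with the transponder (u' = 0.190 in the escape pod frame): u_2 = (0.190 + (-0.918)) / (1 + 0.190·(-0.918)) = -0.7279/0.8256 = -0.8816.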